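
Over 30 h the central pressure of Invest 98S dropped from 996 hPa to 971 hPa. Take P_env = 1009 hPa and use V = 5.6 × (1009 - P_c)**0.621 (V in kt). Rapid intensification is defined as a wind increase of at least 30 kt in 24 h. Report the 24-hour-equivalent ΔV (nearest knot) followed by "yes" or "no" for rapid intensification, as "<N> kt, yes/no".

V₁: ΔP = 13, V ≈ 5.6 × 13^0.621 ≈ 27.54 kt.
V₂: ΔP = 38, V ≈ 5.6 × 38^0.621 ≈ 53.61 kt.
ΔV over 30 h = 26.07 kt → 24 h equivalent = 26.07 × 24/30 ≈ 20.86 kt.
21 kt < 30 kt ⇒ not rapid intensification.

21 kt, no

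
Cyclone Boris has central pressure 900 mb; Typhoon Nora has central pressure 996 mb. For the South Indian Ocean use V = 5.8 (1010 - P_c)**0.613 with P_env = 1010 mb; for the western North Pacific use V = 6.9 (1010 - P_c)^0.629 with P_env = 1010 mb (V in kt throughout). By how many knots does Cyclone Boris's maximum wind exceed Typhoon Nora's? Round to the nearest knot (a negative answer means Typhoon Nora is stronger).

Cyclone Boris: ΔP = 110; V ≈ 5.8 × 110^0.613 ≈ 103.47 kt.
Typhoon Nora: ΔP = 14; V ≈ 6.9 × 14^0.629 ≈ 36.29 kt.
Difference ≈ 103.47 − 36.29 = 67.18 → 67 kt.

67 kt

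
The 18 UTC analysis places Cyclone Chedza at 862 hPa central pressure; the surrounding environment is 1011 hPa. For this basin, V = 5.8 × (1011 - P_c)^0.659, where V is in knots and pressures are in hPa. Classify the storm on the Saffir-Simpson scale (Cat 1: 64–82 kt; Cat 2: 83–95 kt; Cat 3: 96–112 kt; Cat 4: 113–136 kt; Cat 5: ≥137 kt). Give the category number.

ΔP = 1011 − 862 = 149 hPa.
V ≈ 5.8 × 149^0.659 = 5.8 × 27.05 ≈ 157 kt.
157 kt falls in the Category 5 band.

5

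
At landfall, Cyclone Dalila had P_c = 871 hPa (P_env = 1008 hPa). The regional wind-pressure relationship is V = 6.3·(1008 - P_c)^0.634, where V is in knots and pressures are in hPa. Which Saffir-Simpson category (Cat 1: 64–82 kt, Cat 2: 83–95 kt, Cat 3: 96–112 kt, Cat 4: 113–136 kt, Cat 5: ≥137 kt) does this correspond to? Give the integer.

5

ΔP = 1008 − 871 = 137 hPa.
V ≈ 6.3 × 137^0.634 = 6.3 × 22.63 ≈ 143 kt.
143 kt falls in the Category 5 band.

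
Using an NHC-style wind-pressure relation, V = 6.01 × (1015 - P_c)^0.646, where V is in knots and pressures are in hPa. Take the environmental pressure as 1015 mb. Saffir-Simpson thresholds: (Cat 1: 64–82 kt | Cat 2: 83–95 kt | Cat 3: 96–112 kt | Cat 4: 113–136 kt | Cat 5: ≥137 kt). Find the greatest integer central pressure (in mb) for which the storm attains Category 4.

921 mb

Category 4 begins at V = 113 kt.
Required ΔP = (113/6.01)^(1/0.646) = 18.802^1.548 ≈ 93.85 mb.
P_c ≤ 1015 − 93.85 = 921.15, so the highest integer P_c is 921 mb.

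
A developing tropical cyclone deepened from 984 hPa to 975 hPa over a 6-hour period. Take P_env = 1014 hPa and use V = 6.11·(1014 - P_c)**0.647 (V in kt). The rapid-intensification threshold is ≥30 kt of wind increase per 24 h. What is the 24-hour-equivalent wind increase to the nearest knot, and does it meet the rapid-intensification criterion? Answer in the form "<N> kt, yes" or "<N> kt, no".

V₁: ΔP = 30, V ≈ 6.11 × 30^0.647 ≈ 55.17 kt.
V₂: ΔP = 39, V ≈ 6.11 × 39^0.647 ≈ 65.38 kt.
ΔV over 6 h = 10.21 kt → 24 h equivalent = 10.21 × 24/6 ≈ 40.84 kt.
41 kt ≥ 30 kt ⇒ rapid intensification.

41 kt, yes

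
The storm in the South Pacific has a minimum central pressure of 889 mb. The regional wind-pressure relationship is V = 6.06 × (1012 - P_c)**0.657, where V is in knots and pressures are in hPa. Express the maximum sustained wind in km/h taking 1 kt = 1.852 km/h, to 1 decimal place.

ΔP = 1012 − 889 = 123 mb.
V ≈ 6.06 × 123^0.657 = 6.06 × 23.608 ≈ 143.067 kt.
143.067 × 1.852 ≈ 264.96 km/h → 265.0 km/h.

265.0 km/h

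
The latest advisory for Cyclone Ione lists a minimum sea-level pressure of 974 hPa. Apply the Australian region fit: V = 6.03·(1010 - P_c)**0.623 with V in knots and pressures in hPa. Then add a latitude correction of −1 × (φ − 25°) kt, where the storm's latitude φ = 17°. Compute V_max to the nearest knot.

64 kt

ΔP = 1010 − 974 = 36 hPa.
36^0.623 ≈ 9.323.
V ≈ 6.03 × 9.323 ≈ 56.2 kt.
Latitude correction: −1 × (17 − 25) = 8 kt.
Corrected V ≈ 64.2 kt → 64 kt.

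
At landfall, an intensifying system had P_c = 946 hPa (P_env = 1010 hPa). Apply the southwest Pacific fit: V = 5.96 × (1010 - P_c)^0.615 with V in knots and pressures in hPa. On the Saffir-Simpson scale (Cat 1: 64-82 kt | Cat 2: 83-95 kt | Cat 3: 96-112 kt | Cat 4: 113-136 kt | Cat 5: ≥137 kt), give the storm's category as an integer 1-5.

ΔP = 1010 − 946 = 64 hPa.
V ≈ 5.96 × 64^0.615 = 5.96 × 12.91 ≈ 77 kt.
77 kt falls in the Category 1 band.

1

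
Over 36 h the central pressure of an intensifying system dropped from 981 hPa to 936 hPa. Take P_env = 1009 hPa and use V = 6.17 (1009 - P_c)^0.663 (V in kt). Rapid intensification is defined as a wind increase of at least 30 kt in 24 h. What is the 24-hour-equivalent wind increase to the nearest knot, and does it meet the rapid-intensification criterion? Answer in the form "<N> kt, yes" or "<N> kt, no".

V₁: ΔP = 28, V ≈ 6.17 × 28^0.663 ≈ 56.20 kt.
V₂: ΔP = 73, V ≈ 6.17 × 73^0.663 ≈ 106.09 kt.
ΔV over 36 h = 49.89 kt → 24 h equivalent = 49.89 × 24/36 ≈ 33.26 kt.
33 kt ≥ 30 kt ⇒ rapid intensification.

33 kt, yes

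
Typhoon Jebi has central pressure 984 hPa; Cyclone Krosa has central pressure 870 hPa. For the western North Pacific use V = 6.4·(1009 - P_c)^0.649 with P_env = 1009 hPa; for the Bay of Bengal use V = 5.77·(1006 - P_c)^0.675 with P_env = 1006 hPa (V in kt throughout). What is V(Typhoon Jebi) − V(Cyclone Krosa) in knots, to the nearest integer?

Typhoon Jebi: ΔP = 25; V ≈ 6.4 × 25^0.649 ≈ 51.69 kt.
Cyclone Krosa: ΔP = 136; V ≈ 5.77 × 136^0.675 ≈ 158.97 kt.
Difference ≈ 51.69 − 158.97 = -107.28 → -107 kt.

-107 kt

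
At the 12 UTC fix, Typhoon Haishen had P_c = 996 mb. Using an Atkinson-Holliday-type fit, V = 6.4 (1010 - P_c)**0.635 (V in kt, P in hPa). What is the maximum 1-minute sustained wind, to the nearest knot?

34 kt

ΔP = 1010 − 996 = 14 mb.
14^0.635 ≈ 5.343.
V ≈ 6.4 × 5.343 ≈ 34.2 kt.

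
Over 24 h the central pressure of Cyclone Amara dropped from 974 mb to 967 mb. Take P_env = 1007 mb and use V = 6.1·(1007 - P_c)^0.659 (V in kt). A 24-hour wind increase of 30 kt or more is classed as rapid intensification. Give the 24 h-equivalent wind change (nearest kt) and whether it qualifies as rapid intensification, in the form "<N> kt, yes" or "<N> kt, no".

8 kt, no

V₁: ΔP = 33, V ≈ 6.1 × 33^0.659 ≈ 61.10 kt.
V₂: ΔP = 40, V ≈ 6.1 × 40^0.659 ≈ 69.36 kt.
ΔV over 24 h = 8.26 kt → 24 h equivalent = 8.26 × 24/24 ≈ 8.26 kt.
8 kt < 30 kt ⇒ not rapid intensification.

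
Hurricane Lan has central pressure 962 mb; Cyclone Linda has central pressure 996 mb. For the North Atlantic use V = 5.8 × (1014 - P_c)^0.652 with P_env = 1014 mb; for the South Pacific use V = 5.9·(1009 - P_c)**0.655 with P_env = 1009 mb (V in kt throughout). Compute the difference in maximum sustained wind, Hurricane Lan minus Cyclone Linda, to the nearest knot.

45 kt

Hurricane Lan: ΔP = 52; V ≈ 5.8 × 52^0.652 ≈ 76.25 kt.
Cyclone Linda: ΔP = 13; V ≈ 5.9 × 13^0.655 ≈ 31.66 kt.
Difference ≈ 76.25 − 31.66 = 44.59 → 45 kt.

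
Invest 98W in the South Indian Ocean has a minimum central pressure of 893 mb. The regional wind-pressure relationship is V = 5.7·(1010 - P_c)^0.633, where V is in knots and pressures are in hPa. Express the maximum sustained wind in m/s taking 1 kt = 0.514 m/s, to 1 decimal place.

59.7 m/s

ΔP = 1010 − 893 = 117 mb.
V ≈ 5.7 × 117^0.633 = 5.7 × 20.378 ≈ 116.155 kt.
116.155 × 0.514 ≈ 59.70 m/s → 59.7 m/s.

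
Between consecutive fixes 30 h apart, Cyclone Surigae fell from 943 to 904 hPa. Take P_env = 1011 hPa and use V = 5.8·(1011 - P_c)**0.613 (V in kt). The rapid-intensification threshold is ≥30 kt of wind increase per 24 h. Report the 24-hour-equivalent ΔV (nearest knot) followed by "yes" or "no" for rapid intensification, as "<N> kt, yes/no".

20 kt, no

V₁: ΔP = 68, V ≈ 5.8 × 68^0.613 ≈ 77.05 kt.
V₂: ΔP = 107, V ≈ 5.8 × 107^0.613 ≈ 101.73 kt.
ΔV over 30 h = 24.68 kt → 24 h equivalent = 24.68 × 24/30 ≈ 19.74 kt.
20 kt < 30 kt ⇒ not rapid intensification.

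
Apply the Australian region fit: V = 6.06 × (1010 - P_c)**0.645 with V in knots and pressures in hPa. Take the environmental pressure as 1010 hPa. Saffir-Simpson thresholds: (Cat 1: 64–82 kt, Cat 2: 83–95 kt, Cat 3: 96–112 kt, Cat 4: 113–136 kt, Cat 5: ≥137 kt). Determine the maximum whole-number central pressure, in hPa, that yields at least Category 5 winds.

884 hPa

Category 5 begins at V = 137 kt.
Required ΔP = (137/6.06)^(1/0.645) = 22.607^1.550 ≈ 125.78 hPa.
P_c ≤ 1010 − 125.78 = 884.22, so the highest integer P_c is 884 hPa.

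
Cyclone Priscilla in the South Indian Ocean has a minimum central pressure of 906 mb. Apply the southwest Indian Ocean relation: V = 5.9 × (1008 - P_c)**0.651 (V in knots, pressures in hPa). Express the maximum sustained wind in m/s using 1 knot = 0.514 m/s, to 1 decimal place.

ΔP = 1008 − 906 = 102 mb.
V ≈ 5.9 × 102^0.651 = 5.9 × 20.305 ≈ 119.798 kt.
119.798 × 0.514 ≈ 61.58 m/s → 61.6 m/s.

61.6 m/s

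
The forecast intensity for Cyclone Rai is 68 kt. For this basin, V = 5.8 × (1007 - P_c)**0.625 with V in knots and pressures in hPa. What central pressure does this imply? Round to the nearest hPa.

956 hPa

ΔP = (V / 5.8)^(1/0.625) = (68/5.8)^1.600.
68/5.8 = 11.724; 11.724^1.600 ≈ 51.35 hPa.
P_c = 1007 − 51.35 = 955.65 ≈ 956 hPa.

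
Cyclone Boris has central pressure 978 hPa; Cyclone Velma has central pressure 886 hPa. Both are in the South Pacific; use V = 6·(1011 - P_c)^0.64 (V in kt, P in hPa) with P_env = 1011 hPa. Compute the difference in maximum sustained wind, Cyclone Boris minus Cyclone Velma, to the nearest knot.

Cyclone Boris: ΔP = 33; V ≈ 6 × 33^0.64 ≈ 56.23 kt.
Cyclone Velma: ΔP = 125; V ≈ 6 × 125^0.64 ≈ 131.88 kt.
Difference ≈ 56.23 − 131.88 = -75.65 → -76 kt.

-76 kt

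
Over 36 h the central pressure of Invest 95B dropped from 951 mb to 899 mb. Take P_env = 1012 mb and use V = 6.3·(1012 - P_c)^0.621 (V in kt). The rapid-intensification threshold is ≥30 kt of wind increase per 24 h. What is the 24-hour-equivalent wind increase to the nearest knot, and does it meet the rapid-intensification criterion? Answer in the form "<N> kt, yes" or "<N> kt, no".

V₁: ΔP = 61, V ≈ 6.3 × 61^0.621 ≈ 80.92 kt.
V₂: ΔP = 113, V ≈ 6.3 × 113^0.621 ≈ 118.66 kt.
ΔV over 36 h = 37.74 kt → 24 h equivalent = 37.74 × 24/36 ≈ 25.16 kt.
25 kt < 30 kt ⇒ not rapid intensification.

25 kt, no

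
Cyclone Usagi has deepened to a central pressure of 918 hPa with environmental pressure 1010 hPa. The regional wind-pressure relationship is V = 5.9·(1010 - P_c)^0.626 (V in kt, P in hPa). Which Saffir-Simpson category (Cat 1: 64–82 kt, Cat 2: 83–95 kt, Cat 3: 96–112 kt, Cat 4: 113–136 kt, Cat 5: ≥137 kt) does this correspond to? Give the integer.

3

ΔP = 1010 − 918 = 92 hPa.
V ≈ 5.9 × 92^0.626 = 5.9 × 16.96 ≈ 100 kt.
100 kt falls in the Category 3 band.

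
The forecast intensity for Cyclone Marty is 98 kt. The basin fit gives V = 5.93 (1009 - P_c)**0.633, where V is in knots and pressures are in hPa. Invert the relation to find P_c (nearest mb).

ΔP = (V / 5.93)^(1/0.633) = (98/5.93)^1.580.
98/5.93 = 16.526; 16.526^1.580 ≈ 84.03 mb.
P_c = 1009 − 84.03 = 924.97 ≈ 925 mb.

925 mb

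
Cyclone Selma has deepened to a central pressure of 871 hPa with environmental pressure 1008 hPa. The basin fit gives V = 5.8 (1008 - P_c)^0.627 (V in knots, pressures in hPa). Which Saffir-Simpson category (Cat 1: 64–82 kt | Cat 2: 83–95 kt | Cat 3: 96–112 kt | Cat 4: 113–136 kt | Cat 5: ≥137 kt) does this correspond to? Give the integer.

ΔP = 1008 − 871 = 137 hPa.
V ≈ 5.8 × 137^0.627 = 5.8 × 21.86 ≈ 127 kt.
127 kt falls in the Category 4 band.

4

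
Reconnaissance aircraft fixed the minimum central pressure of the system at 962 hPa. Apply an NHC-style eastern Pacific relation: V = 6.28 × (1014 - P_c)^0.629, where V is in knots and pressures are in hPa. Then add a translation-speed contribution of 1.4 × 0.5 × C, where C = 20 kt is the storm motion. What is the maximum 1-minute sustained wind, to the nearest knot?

89 kt

ΔP = 1014 − 962 = 52 hPa.
52^0.629 ≈ 12.005.
V ≈ 6.28 × 12.005 ≈ 75.4 kt.
Translation term: 1.4 × 0.5 × 20 = 14 kt.
Corrected V ≈ 89.4 kt → 89 kt.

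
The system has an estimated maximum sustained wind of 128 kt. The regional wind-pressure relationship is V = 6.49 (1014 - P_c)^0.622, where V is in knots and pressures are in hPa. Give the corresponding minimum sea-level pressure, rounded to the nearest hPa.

ΔP = (V / 6.49)^(1/0.622) = (128/6.49)^1.608.
128/6.49 = 19.723; 19.723^1.608 ≈ 120.76 hPa.
P_c = 1014 − 120.76 = 893.24 ≈ 893 hPa.

893 hPa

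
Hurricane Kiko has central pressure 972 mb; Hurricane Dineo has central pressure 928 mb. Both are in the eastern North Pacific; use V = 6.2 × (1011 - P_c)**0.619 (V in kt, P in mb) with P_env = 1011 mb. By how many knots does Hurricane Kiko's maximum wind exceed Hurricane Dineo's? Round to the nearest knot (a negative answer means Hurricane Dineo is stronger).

Hurricane Kiko: ΔP = 39; V ≈ 6.2 × 39^0.619 ≈ 59.88 kt.
Hurricane Dineo: ΔP = 83; V ≈ 6.2 × 83^0.619 ≈ 95.57 kt.
Difference ≈ 59.88 − 95.57 = -35.69 → -36 kt.

-36 kt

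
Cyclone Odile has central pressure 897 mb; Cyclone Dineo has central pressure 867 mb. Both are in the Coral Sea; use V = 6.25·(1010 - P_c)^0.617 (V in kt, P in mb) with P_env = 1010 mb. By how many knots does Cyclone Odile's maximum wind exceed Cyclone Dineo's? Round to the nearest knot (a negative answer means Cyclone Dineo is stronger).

Cyclone Odile: ΔP = 113; V ≈ 6.25 × 113^0.617 ≈ 115.51 kt.
Cyclone Dineo: ΔP = 143; V ≈ 6.25 × 143^0.617 ≈ 133.57 kt.
Difference ≈ 115.51 − 133.57 = -18.06 → -18 kt.

-18 kt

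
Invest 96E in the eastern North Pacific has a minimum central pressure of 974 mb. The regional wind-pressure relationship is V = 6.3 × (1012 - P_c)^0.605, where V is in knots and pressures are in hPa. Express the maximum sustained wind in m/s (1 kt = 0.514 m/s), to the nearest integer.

ΔP = 1012 − 974 = 38 mb.
V ≈ 6.3 × 38^0.605 = 6.3 × 9.032 ≈ 56.900 kt.
56.900 × 0.514 ≈ 29.25 m/s → 29 m/s.

29 m/s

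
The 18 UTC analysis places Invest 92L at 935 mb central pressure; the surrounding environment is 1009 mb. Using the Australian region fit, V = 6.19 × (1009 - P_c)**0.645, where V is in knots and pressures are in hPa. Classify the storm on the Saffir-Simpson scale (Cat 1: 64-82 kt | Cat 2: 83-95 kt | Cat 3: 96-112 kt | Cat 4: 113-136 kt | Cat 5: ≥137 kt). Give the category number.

3

ΔP = 1009 − 935 = 74 mb.
V ≈ 6.19 × 74^0.645 = 6.19 × 16.06 ≈ 99 kt.
99 kt falls in the Category 3 band.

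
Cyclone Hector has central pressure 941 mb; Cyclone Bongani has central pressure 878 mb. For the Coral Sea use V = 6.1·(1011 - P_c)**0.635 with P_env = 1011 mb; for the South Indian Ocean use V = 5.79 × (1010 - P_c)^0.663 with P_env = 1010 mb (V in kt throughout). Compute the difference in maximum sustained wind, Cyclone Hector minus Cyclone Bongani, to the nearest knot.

-57 kt

Cyclone Hector: ΔP = 70; V ≈ 6.1 × 70^0.635 ≈ 90.57 kt.
Cyclone Bongani: ΔP = 132; V ≈ 5.79 × 132^0.663 ≈ 147.44 kt.
Difference ≈ 90.57 − 147.44 = -56.87 → -57 kt.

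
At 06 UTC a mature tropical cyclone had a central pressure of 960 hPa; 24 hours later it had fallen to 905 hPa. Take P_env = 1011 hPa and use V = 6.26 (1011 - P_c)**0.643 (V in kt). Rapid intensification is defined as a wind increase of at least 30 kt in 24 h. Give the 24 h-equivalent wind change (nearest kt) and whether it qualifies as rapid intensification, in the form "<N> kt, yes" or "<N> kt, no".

V₁: ΔP = 51, V ≈ 6.26 × 51^0.643 ≈ 78.44 kt.
V₂: ΔP = 106, V ≈ 6.26 × 106^0.643 ≈ 125.56 kt.
ΔV over 24 h = 47.12 kt → 24 h equivalent = 47.12 × 24/24 ≈ 47.12 kt.
47 kt ≥ 30 kt ⇒ rapid intensification.

47 kt, yes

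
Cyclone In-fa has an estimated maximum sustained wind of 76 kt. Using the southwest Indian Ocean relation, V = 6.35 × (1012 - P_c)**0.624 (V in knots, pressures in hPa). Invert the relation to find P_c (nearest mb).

959 mb

ΔP = (V / 6.35)^(1/0.624) = (76/6.35)^1.603.
76/6.35 = 11.969; 11.969^1.603 ≈ 53.41 mb.
P_c = 1012 − 53.41 = 958.59 ≈ 959 mb.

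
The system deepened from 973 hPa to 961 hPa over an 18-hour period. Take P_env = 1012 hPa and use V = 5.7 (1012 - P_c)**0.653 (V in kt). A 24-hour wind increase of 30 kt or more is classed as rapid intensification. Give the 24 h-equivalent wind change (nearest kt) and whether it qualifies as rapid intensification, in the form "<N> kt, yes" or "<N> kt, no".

16 kt, no

V₁: ΔP = 39, V ≈ 5.7 × 39^0.653 ≈ 62.35 kt.
V₂: ΔP = 51, V ≈ 5.7 × 51^0.653 ≈ 74.29 kt.
ΔV over 18 h = 11.94 kt → 24 h equivalent = 11.94 × 24/18 ≈ 15.92 kt.
16 kt < 30 kt ⇒ not rapid intensification.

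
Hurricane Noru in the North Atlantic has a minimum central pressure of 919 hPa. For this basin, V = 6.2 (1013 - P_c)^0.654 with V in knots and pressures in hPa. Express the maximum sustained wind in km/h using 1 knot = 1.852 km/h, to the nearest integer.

224 km/h

ΔP = 1013 − 919 = 94 hPa.
V ≈ 6.2 × 94^0.654 = 6.2 × 19.518 ≈ 121.009 kt.
121.009 × 1.852 ≈ 224.11 km/h → 224 km/h.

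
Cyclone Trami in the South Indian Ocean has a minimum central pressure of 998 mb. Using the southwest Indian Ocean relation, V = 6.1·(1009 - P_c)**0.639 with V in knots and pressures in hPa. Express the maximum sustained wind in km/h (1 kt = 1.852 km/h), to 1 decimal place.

52.3 km/h

ΔP = 1009 − 998 = 11 mb.
V ≈ 6.1 × 11^0.639 = 6.1 × 4.629 ≈ 28.234 kt.
28.234 × 1.852 ≈ 52.29 km/h → 52.3 km/h.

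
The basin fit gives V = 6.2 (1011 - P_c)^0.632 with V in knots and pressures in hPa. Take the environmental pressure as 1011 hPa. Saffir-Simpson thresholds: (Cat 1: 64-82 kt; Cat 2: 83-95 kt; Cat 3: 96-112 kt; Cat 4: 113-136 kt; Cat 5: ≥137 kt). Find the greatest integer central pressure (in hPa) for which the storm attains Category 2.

Category 2 begins at V = 83 kt.
Required ΔP = (83/6.2)^(1/0.632) = 13.387^1.582 ≈ 60.64 hPa.
P_c ≤ 1011 − 60.64 = 950.36, so the highest integer P_c is 950 hPa.

950 hPa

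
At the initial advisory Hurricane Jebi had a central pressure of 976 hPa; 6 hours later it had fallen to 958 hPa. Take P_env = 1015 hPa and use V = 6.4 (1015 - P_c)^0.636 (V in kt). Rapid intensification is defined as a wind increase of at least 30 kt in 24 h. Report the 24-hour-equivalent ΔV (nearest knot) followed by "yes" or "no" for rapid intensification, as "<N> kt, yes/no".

V₁: ΔP = 39, V ≈ 6.4 × 39^0.636 ≈ 65.78 kt.
V₂: ΔP = 57, V ≈ 6.4 × 57^0.636 ≈ 83.74 kt.
ΔV over 6 h = 17.96 kt → 24 h equivalent = 17.96 × 24/6 ≈ 71.84 kt.
72 kt ≥ 30 kt ⇒ rapid intensification.

72 kt, yes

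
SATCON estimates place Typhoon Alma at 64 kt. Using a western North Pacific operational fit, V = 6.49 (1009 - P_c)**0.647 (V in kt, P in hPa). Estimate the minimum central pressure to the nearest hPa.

ΔP = (V / 6.49)^(1/0.647) = (64/6.49)^1.546.
64/6.49 = 9.861; 9.861^1.546 ≈ 34.37 hPa.
P_c = 1009 − 34.37 = 974.63 ≈ 975 hPa.

975 hPa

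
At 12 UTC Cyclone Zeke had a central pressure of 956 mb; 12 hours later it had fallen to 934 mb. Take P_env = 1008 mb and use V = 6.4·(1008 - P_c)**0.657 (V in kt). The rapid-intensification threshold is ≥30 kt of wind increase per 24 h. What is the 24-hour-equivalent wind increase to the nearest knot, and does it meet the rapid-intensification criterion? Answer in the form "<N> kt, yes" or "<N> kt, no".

45 kt, yes

V₁: ΔP = 52, V ≈ 6.4 × 52^0.657 ≈ 85.82 kt.
V₂: ΔP = 74, V ≈ 6.4 × 74^0.657 ≈ 108.21 kt.
ΔV over 12 h = 22.39 kt → 24 h equivalent = 22.39 × 24/12 ≈ 44.78 kt.
45 kt ≥ 30 kt ⇒ rapid intensification.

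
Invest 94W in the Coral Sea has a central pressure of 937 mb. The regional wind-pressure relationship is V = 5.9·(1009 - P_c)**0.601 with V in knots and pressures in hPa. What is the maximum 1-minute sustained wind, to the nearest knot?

ΔP = 1009 − 937 = 72 mb.
72^0.601 ≈ 13.069.
V ≈ 5.9 × 13.069 ≈ 77.1 kt.

77 kt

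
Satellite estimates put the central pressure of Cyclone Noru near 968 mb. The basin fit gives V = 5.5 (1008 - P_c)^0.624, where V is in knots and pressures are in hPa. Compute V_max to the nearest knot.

ΔP = 1008 − 968 = 40 mb.
40^0.624 ≈ 9.993.
V ≈ 5.5 × 9.993 ≈ 55.0 kt.

55 kt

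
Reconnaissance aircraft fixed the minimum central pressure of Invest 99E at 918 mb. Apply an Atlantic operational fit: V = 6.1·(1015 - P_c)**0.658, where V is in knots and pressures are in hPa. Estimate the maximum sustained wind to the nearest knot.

124 kt

ΔP = 1015 − 918 = 97 mb.
97^0.658 ≈ 20.291.
V ≈ 6.1 × 20.291 ≈ 123.8 kt.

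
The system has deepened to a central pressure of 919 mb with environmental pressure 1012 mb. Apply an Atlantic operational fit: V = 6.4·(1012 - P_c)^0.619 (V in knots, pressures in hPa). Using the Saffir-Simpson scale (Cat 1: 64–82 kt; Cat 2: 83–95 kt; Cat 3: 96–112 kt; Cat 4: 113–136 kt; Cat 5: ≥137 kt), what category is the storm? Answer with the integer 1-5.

ΔP = 1012 − 919 = 93 mb.
V ≈ 6.4 × 93^0.619 = 6.4 × 16.54 ≈ 106 kt.
106 kt falls in the Category 3 band.

3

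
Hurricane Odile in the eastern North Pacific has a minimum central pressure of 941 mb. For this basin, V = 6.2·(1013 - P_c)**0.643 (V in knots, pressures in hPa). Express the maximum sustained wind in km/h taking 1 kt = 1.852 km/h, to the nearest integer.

180 km/h

ΔP = 1013 − 941 = 72 mb.
V ≈ 6.2 × 72^0.643 = 6.2 × 15.641 ≈ 96.974 kt.
96.974 × 1.852 ≈ 179.60 km/h → 180 km/h.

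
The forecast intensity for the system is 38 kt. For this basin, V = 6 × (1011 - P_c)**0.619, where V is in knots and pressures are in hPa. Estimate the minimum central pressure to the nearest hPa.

991 hPa

ΔP = (V / 6)^(1/0.619) = (38/6)^1.616.
38/6 = 6.333; 6.333^1.616 ≈ 19.73 hPa.
P_c = 1011 − 19.73 = 991.27 ≈ 991 hPa.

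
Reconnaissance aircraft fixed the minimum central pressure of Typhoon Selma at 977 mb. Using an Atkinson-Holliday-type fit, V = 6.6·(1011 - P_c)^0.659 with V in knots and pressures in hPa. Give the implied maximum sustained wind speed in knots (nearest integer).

67 kt

ΔP = 1011 − 977 = 34 mb.
34^0.659 ≈ 10.215.
V ≈ 6.6 × 10.215 ≈ 67.4 kt.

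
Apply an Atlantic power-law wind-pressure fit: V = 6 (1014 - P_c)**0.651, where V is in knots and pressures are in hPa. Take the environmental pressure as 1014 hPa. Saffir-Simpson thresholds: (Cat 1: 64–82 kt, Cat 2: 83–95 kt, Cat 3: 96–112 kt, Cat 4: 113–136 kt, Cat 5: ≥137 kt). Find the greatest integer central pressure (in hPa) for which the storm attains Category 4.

Category 4 begins at V = 113 kt.
Required ΔP = (113/6)^(1/0.651) = 18.833^1.536 ≈ 90.87 hPa.
P_c ≤ 1014 − 90.87 = 923.13, so the highest integer P_c is 923 hPa.

923 hPa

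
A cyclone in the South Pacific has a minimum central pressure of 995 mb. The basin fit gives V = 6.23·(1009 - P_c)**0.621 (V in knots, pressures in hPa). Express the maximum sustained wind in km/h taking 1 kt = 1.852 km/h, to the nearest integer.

59 km/h

ΔP = 1009 − 995 = 14 mb.
V ≈ 6.23 × 14^0.621 = 6.23 × 5.149 ≈ 32.080 kt.
32.080 × 1.852 ≈ 59.41 km/h → 59 km/h.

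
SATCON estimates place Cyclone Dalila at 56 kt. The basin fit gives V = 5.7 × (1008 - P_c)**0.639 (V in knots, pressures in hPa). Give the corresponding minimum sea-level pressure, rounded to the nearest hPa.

972 hPa

ΔP = (V / 5.7)^(1/0.639) = (56/5.7)^1.565.
56/5.7 = 9.825; 9.825^1.565 ≈ 35.72 hPa.
P_c = 1008 − 35.72 = 972.28 ≈ 972 hPa.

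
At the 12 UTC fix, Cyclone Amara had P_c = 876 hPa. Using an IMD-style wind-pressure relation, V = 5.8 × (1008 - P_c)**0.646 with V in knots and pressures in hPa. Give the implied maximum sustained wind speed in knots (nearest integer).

136 kt

ΔP = 1008 − 876 = 132 hPa.
132^0.646 ≈ 23.436.
V ≈ 5.8 × 23.436 ≈ 135.9 kt.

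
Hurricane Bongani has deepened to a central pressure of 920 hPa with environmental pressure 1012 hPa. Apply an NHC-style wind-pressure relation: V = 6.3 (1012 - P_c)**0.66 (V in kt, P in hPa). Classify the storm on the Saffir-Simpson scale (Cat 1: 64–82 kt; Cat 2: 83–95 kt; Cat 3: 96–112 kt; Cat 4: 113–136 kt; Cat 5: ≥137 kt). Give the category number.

4

ΔP = 1012 − 920 = 92 hPa.
V ≈ 6.3 × 92^0.66 = 6.3 × 19.77 ≈ 125 kt.
125 kt falls in the Category 4 band.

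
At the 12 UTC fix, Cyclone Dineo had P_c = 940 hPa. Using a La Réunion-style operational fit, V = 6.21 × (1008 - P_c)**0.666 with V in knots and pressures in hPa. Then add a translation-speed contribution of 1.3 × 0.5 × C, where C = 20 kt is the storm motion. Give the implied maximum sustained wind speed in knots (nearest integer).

ΔP = 1008 − 940 = 68 hPa.
68^0.666 ≈ 16.613.
V ≈ 6.21 × 16.613 ≈ 103.2 kt.
Translation term: 1.3 × 0.5 × 20 = 13 kt.
Corrected V ≈ 116.2 kt → 116 kt.

116 kt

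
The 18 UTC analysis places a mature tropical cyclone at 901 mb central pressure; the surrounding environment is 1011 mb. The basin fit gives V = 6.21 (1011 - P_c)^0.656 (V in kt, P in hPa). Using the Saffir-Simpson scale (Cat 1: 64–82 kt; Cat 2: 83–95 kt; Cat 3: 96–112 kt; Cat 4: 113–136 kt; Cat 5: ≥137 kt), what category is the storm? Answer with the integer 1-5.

4

ΔP = 1011 − 901 = 110 mb.
V ≈ 6.21 × 110^0.656 = 6.21 × 21.84 ≈ 136 kt.
136 kt falls in the Category 4 band.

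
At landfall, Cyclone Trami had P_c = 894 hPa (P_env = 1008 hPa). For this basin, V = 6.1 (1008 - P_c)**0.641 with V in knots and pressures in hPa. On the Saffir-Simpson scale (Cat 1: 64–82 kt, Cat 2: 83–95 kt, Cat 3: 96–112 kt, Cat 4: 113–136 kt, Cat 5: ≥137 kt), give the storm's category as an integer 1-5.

ΔP = 1008 − 894 = 114 hPa.
V ≈ 6.1 × 114^0.641 = 6.1 × 20.82 ≈ 127 kt.
127 kt falls in the Category 4 band.

4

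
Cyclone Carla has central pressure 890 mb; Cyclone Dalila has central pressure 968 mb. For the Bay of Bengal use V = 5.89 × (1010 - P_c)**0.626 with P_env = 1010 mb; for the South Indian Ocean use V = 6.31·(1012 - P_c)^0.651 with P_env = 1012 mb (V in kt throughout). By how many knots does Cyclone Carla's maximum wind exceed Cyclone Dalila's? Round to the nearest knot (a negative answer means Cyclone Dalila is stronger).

Cyclone Carla: ΔP = 120; V ≈ 5.89 × 120^0.626 ≈ 117.95 kt.
Cyclone Dalila: ΔP = 44; V ≈ 6.31 × 44^0.651 ≈ 74.12 kt.
Difference ≈ 117.95 − 74.12 = 43.83 → 44 kt.

44 kt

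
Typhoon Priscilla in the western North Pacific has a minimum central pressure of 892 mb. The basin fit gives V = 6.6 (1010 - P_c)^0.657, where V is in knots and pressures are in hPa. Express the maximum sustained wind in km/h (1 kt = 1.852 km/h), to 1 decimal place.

ΔP = 1010 − 892 = 118 mb.
V ≈ 6.6 × 118^0.657 = 6.6 × 22.973 ≈ 151.625 kt.
151.625 × 1.852 ≈ 280.81 km/h → 280.8 km/h.

280.8 km/h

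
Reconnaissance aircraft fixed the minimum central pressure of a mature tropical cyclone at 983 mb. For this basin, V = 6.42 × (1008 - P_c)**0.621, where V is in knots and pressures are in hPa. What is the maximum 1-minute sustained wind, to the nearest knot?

ΔP = 1008 − 983 = 25 mb.
25^0.621 ≈ 7.381.
V ≈ 6.42 × 7.381 ≈ 47.4 kt.

47 kt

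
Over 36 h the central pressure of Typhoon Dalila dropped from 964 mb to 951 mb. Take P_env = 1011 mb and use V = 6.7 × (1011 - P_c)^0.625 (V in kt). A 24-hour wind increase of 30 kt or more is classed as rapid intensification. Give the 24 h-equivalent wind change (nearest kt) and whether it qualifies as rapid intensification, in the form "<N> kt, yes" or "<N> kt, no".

8 kt, no

V₁: ΔP = 47, V ≈ 6.7 × 47^0.625 ≈ 74.33 kt.
V₂: ΔP = 60, V ≈ 6.7 × 60^0.625 ≈ 86.58 kt.
ΔV over 36 h = 12.25 kt → 24 h equivalent = 12.25 × 24/36 ≈ 8.17 kt.
8 kt < 30 kt ⇒ not rapid intensification.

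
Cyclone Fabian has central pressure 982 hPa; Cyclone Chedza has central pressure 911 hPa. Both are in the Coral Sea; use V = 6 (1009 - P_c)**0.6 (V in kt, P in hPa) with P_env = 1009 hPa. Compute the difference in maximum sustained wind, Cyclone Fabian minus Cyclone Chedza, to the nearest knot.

-51 kt

Cyclone Fabian: ΔP = 27; V ≈ 6 × 27^0.6 ≈ 43.35 kt.
Cyclone Chedza: ΔP = 98; V ≈ 6 × 98^0.6 ≈ 93.95 kt.
Difference ≈ 43.35 − 93.95 = -50.60 → -51 kt.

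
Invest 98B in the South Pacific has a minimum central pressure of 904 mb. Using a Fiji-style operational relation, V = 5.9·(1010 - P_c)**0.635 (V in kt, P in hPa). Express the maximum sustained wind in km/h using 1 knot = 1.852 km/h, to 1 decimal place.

211.1 km/h

ΔP = 1010 − 904 = 106 mb.
V ≈ 5.9 × 106^0.635 = 5.9 × 19.323 ≈ 114.004 kt.
114.004 × 1.852 ≈ 211.14 km/h → 211.1 km/h.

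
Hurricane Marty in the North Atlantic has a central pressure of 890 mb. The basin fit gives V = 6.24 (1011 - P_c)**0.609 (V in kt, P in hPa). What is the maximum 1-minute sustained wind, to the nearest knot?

ΔP = 1011 − 890 = 121 mb.
121^0.609 ≈ 18.553.
V ≈ 6.24 × 18.553 ≈ 115.8 kt.

116 kt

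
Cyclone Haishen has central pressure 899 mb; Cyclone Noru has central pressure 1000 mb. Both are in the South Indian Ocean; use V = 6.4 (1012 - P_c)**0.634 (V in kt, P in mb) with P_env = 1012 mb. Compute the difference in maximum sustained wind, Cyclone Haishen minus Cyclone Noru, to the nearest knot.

97 kt

Cyclone Haishen: ΔP = 113; V ≈ 6.4 × 113^0.634 ≈ 128.18 kt.
Cyclone Noru: ΔP = 12; V ≈ 6.4 × 12^0.634 ≈ 30.93 kt.
Difference ≈ 128.18 − 30.93 = 97.25 → 97 kt.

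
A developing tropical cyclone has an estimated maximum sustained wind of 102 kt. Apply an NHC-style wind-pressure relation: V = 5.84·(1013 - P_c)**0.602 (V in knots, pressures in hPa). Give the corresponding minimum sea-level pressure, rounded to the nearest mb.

ΔP = (V / 5.84)^(1/0.602) = (102/5.84)^1.661.
102/5.84 = 17.466; 17.466^1.661 ≈ 115.73 mb.
P_c = 1013 − 115.73 = 897.27 ≈ 897 mb.

897 mb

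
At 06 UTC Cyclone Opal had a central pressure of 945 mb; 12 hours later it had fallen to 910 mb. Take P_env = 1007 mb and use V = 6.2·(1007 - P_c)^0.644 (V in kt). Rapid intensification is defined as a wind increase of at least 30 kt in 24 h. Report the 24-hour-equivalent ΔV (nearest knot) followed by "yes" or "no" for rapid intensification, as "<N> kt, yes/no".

59 kt, yes

V₁: ΔP = 62, V ≈ 6.2 × 62^0.644 ≈ 88.45 kt.
V₂: ΔP = 97, V ≈ 6.2 × 97^0.644 ≈ 118.00 kt.
ΔV over 12 h = 29.55 kt → 24 h equivalent = 29.55 × 24/12 ≈ 59.10 kt.
59 kt ≥ 30 kt ⇒ rapid intensification.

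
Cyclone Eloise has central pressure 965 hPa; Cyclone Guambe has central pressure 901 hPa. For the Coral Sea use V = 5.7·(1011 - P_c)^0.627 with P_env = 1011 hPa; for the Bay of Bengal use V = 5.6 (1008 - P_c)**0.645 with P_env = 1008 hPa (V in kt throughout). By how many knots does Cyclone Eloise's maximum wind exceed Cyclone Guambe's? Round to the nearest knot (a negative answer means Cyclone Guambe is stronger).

Cyclone Eloise: ΔP = 46; V ≈ 5.7 × 46^0.627 ≈ 62.87 kt.
Cyclone Guambe: ΔP = 107; V ≈ 5.6 × 107^0.645 ≈ 114.06 kt.
Difference ≈ 62.87 − 114.06 = -51.19 → -51 kt.

-51 kt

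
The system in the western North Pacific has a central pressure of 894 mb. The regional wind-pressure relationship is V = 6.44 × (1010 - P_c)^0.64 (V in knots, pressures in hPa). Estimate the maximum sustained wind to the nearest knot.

135 kt

ΔP = 1010 − 894 = 116 mb.
116^0.64 ≈ 20.953.
V ≈ 6.44 × 20.953 ≈ 134.9 kt.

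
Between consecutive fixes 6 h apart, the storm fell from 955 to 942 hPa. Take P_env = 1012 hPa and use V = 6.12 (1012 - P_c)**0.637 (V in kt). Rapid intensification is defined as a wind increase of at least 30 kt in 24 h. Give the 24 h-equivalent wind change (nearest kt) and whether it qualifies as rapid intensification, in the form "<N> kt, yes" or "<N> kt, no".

V₁: ΔP = 57, V ≈ 6.12 × 57^0.637 ≈ 80.40 kt.
V₂: ΔP = 70, V ≈ 6.12 × 70^0.637 ≈ 91.64 kt.
ΔV over 6 h = 11.24 kt → 24 h equivalent = 11.24 × 24/6 ≈ 44.96 kt.
45 kt ≥ 30 kt ⇒ rapid intensification.

45 kt, yes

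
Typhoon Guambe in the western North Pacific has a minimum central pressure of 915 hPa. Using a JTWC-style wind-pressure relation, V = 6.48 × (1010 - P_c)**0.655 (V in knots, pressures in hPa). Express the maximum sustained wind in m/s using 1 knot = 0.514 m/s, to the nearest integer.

66 m/s

ΔP = 1010 − 915 = 95 hPa.
V ≈ 6.48 × 95^0.655 = 6.48 × 19.743 ≈ 127.933 kt.
127.933 × 0.514 ≈ 65.76 m/s → 66 m/s.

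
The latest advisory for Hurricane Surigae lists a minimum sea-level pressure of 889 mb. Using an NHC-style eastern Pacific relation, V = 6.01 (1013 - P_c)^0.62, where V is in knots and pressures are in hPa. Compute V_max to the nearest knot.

ΔP = 1013 − 889 = 124 mb.
124^0.62 ≈ 19.857.
V ≈ 6.01 × 19.857 ≈ 119.3 kt.

119 kt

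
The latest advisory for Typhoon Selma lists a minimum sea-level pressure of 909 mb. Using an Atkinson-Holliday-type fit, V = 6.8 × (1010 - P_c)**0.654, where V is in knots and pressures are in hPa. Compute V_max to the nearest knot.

ΔP = 1010 − 909 = 101 mb.
101^0.654 ≈ 20.456.
V ≈ 6.8 × 20.456 ≈ 139.1 kt.

139 kt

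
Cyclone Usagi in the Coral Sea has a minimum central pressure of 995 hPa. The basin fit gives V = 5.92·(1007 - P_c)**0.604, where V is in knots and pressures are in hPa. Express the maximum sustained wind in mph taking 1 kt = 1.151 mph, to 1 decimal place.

30.6 mph

ΔP = 1007 − 995 = 12 hPa.
V ≈ 5.92 × 12^0.604 = 5.92 × 4.486 ≈ 26.555 kt.
26.555 × 1.151 ≈ 30.56 mph → 30.6 mph.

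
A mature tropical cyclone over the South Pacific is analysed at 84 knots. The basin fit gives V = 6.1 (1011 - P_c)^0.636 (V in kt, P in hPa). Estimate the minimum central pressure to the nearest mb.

ΔP = (V / 6.1)^(1/0.636) = (84/6.1)^1.572.
84/6.1 = 13.770; 13.770^1.572 ≈ 61.77 mb.
P_c = 1011 − 61.77 = 949.23 ≈ 949 mb.

949 mb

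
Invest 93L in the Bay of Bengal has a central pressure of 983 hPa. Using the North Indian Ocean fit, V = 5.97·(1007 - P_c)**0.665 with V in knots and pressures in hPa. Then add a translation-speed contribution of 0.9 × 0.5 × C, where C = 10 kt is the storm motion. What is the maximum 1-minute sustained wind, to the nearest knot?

54 kt

ΔP = 1007 − 983 = 24 hPa.
24^0.665 ≈ 8.276.
V ≈ 5.97 × 8.276 ≈ 49.4 kt.
Translation term: 0.9 × 0.5 × 10 = 4.5 kt.
Corrected V ≈ 53.9 kt → 54 kt.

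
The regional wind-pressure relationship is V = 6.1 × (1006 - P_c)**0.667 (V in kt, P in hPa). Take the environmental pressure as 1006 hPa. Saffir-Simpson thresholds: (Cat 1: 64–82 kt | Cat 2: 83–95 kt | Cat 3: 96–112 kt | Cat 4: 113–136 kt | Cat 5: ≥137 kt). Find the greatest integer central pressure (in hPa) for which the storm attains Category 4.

Category 4 begins at V = 113 kt.
Required ΔP = (113/6.1)^(1/0.667) = 18.525^1.499 ≈ 79.56 hPa.
P_c ≤ 1006 − 79.56 = 926.44, so the highest integer P_c is 926 hPa.

926 hPa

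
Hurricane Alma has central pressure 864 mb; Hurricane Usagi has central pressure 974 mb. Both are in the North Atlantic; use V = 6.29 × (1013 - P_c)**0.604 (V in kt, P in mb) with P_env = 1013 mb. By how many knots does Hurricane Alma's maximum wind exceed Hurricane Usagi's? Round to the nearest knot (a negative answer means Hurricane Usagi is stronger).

Hurricane Alma: ΔP = 149; V ≈ 6.29 × 149^0.604 ≈ 129.20 kt.
Hurricane Usagi: ΔP = 39; V ≈ 6.29 × 39^0.604 ≈ 57.50 kt.
Difference ≈ 129.20 − 57.50 = 71.70 → 72 kt.

72 kt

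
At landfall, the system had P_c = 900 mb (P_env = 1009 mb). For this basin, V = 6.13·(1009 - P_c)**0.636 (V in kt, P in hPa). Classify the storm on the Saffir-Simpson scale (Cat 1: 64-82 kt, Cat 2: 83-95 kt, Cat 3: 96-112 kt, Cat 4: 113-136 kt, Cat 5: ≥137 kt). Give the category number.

ΔP = 1009 − 900 = 109 mb.
V ≈ 6.13 × 109^0.636 = 6.13 × 19.76 ≈ 121 kt.
121 kt falls in the Category 4 band.

4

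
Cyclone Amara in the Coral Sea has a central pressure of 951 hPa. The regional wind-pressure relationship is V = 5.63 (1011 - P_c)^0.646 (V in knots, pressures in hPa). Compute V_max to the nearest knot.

79 kt

ΔP = 1011 − 951 = 60 hPa.
60^0.646 ≈ 14.083.
V ≈ 5.63 × 14.083 ≈ 79.3 kt.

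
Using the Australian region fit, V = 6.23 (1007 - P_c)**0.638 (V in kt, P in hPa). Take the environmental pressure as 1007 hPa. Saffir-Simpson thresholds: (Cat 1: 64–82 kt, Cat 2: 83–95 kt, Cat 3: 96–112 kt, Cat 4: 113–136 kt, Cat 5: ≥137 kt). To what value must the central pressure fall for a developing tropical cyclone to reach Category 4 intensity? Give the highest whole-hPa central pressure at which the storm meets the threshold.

Category 4 begins at V = 113 kt.
Required ΔP = (113/6.23)^(1/0.638) = 18.138^1.567 ≈ 93.91 hPa.
P_c ≤ 1007 − 93.91 = 913.09, so the highest integer P_c is 913 hPa.

913 hPa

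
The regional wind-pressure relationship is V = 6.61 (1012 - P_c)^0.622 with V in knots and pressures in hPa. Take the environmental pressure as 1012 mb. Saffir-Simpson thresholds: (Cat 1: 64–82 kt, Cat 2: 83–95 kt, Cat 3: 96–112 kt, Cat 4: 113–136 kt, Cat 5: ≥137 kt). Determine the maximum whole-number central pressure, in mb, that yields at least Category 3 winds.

938 mb

Category 3 begins at V = 96 kt.
Required ΔP = (96/6.61)^(1/0.622) = 14.523^1.608 ≈ 73.84 mb.
P_c ≤ 1012 − 73.84 = 938.16, so the highest integer P_c is 938 mb.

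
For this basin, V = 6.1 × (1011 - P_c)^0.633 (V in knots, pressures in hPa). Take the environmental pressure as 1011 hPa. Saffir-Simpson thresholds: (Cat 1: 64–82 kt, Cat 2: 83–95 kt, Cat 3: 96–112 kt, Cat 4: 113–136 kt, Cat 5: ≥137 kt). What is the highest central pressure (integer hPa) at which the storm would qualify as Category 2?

Category 2 begins at V = 83 kt.
Required ΔP = (83/6.1)^(1/0.633) = 13.607^1.580 ≈ 61.81 hPa.
P_c ≤ 1011 − 61.81 = 949.19, so the highest integer P_c is 949 hPa.

949 hPa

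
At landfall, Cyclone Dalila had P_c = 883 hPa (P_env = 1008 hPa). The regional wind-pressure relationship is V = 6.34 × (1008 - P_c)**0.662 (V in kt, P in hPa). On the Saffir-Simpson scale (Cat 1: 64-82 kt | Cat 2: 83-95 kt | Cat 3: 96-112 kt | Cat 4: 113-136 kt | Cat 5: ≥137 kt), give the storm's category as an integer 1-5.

5

ΔP = 1008 − 883 = 125 hPa.
V ≈ 6.34 × 125^0.662 = 6.34 × 24.44 ≈ 155 kt.
155 kt falls in the Category 5 band.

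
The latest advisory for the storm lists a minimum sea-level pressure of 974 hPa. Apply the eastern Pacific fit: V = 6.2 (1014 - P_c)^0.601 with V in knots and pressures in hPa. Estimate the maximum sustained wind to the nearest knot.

ΔP = 1014 − 974 = 40 hPa.
40^0.601 ≈ 9.180.
V ≈ 6.2 × 9.180 ≈ 56.9 kt.

57 kt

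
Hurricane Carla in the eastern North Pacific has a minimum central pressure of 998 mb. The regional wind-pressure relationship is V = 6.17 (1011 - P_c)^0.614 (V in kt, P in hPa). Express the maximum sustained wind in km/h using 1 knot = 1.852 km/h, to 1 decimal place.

ΔP = 1011 − 998 = 13 mb.
V ≈ 6.17 × 13^0.614 = 6.17 × 4.830 ≈ 29.802 kt.
29.802 × 1.852 ≈ 55.19 km/h → 55.2 km/h.

55.2 km/h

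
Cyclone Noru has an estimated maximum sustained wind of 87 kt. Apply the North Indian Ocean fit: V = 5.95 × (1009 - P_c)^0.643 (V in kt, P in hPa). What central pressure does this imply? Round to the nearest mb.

944 mb

ΔP = (V / 5.95)^(1/0.643) = (87/5.95)^1.555.
87/5.95 = 14.622; 14.622^1.555 ≈ 64.84 mb.
P_c = 1009 − 64.84 = 944.16 ≈ 944 mb.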